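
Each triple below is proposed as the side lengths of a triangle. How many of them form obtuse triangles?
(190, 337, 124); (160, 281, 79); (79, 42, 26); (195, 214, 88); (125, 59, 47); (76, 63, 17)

(190,337,124): 124+190 ≤ 337, not a triangle
(160,281,79): 79+160 ≤ 281, not a triangle
(79,42,26): 26+42 ≤ 79, not a triangle
(195,214,88): 88²+195² = 45769 < 45796 = 214² → obtuse
(125,59,47): 47+59 ≤ 125, not a triangle
(76,63,17): 17²+63² = 4258 < 5776 = 76² → obtuse
2 of the 6 are obtuse.

2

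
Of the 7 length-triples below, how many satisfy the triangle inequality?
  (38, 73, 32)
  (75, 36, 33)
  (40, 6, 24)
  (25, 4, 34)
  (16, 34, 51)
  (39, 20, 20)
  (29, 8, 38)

(32,38,73): 32+38 ≤ 73 → not valid
(33,36,75): 33+36 ≤ 75 → not valid
(6,24,40): 6+24 ≤ 40 → not valid
(4,25,34): 4+25 ≤ 34 → not valid
(16,34,51): 16+34 ≤ 51 → not valid
(20,20,39): 20+20 > 39 → valid
(8,29,38): 8+29 ≤ 38 → not valid
1 of the 7 triples forms a triangle.

1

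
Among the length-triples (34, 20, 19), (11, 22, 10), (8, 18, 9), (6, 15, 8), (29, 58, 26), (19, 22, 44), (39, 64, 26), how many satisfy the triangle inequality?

(19,20,34): 19+20 > 34 → valid
(10,11,22): 10+11 ≤ 22 → not valid
(8,9,18): 8+9 ≤ 18 → not valid
(6,8,15): 6+8 ≤ 15 → not valid
(26,29,58): 26+29 ≤ 58 → not valid
(19,22,44): 19+22 ≤ 44 → not valid
(26,39,64): 26+39 > 64 → valid
2 of the 7 triples form a triangle.

2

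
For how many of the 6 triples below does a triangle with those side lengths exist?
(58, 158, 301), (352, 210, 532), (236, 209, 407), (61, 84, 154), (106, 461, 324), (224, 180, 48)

3

(58,158,301): 58+158 ≤ 301 → not valid
(210,352,532): 210+352 > 532 → valid
(209,236,407): 209+236 > 407 → valid
(61,84,154): 61+84 ≤ 154 → not valid
(106,324,461): 106+324 ≤ 461 → not valid
(48,180,224): 48+180 > 224 → valid
3 of the 6 triples form a triangle.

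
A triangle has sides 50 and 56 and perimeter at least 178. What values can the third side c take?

Triangle inequality alone gives 6 < c < 106.
The perimeter condition gives c ≥ 178 − 50 − 56 = 72.
Intersecting the two: 72 ≤ c < 106.

72 ≤ c < 106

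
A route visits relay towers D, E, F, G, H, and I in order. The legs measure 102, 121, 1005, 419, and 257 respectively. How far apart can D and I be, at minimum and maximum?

The maximum is all hops collinear in one direction: 102 + 121 + 1005 + 419 + 257 = 1904.
The longest hop is 1005; the others sum to 899. Folding the others back against it leaves at least 1005 − 899 = 106.

106 ≤ DI ≤ 1904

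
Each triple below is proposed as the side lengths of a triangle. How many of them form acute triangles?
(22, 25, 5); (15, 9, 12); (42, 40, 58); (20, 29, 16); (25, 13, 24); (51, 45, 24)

(22,25,5): 5²+22² = 509 < 625 = 25² → obtuse
(15,9,12): 9²+12² = 225 = 15² → right
(42,40,58): 40²+42² = 3364 = 58² → right
(20,29,16): 16²+20² = 656 < 841 = 29² → obtuse
(25,13,24): 13²+24² = 745 > 625 = 25² → acute
(51,45,24): 24²+45² = 2601 = 51² → right
1 of the 6 is acute.

1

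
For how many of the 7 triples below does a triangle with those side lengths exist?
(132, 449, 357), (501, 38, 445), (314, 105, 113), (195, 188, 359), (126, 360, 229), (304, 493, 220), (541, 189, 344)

(132,357,449): 132+357 > 449 → valid
(38,445,501): 38+445 ≤ 501 → not valid
(105,113,314): 105+113 ≤ 314 → not valid
(188,195,359): 188+195 > 359 → valid
(126,229,360): 126+229 ≤ 360 → not valid
(220,304,493): 220+304 > 493 → valid
(189,344,541): 189+344 ≤ 541 → not valid
3 of the 7 triples form a triangle.

3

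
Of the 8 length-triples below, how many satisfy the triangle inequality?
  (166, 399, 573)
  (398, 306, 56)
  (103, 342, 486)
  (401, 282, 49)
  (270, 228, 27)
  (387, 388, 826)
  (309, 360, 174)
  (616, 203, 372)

1

(166,399,573): 166+399 ≤ 573 → not valid
(56,306,398): 56+306 ≤ 398 → not valid
(103,342,486): 103+342 ≤ 486 → not valid
(49,282,401): 49+282 ≤ 401 → not valid
(27,228,270): 27+228 ≤ 270 → not valid
(387,388,826): 387+388 ≤ 826 → not valid
(174,309,360): 174+309 > 360 → valid
(203,372,616): 203+372 ≤ 616 → not valid
1 of the 8 triples forms a triangle.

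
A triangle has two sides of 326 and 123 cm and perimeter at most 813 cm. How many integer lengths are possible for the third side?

Triangle inequality: 203 < x < 449. Perimeter ≤ 813 gives x ≤ 813 − 326 − 123 = 364.
So 203 < x ≤ 364; integers 204 through 364: 161 values.

161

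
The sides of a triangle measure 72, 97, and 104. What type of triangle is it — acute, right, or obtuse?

Compare the square of the longest side to the sum of squares of the other two: 72² + 97² = 14593 > 10816 = 104².

acute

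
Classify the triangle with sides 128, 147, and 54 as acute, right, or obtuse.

obtuse

Compare the square of the longest side to the sum of squares of the other two: 54² + 128² = 19300 < 21609 = 147².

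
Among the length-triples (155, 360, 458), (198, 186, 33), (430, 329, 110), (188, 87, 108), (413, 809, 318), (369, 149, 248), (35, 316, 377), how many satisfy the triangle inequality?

(155,360,458): 155+360 > 458 → valid
(33,186,198): 33+186 > 198 → valid
(110,329,430): 110+329 > 430 → valid
(87,108,188): 87+108 > 188 → valid
(318,413,809): 318+413 ≤ 809 → not valid
(149,248,369): 149+248 > 369 → valid
(35,316,377): 35+316 ≤ 377 → not valid
5 of the 7 triples form a triangle.

5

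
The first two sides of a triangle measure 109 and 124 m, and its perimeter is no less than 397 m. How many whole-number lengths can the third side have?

Triangle inequality: 15 < x < 233. Perimeter ≥ 397 gives x ≥ 397 − 109 − 124 = 164.
So 164 ≤ x < 233; integers 164 through 232: 69 values.

69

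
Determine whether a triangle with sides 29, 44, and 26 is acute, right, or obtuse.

obtuse

Compare the square of the longest side to the sum of squares of the other two: 26² + 29² = 1517 < 1936 = 44².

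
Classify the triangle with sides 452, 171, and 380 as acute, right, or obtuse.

Compare the square of the longest side to the sum of squares of the other two: 171² + 380² = 173641 < 204304 = 452².

obtuse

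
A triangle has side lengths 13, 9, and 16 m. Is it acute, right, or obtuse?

Compare the square of the longest side to the sum of squares of the other two: 9² + 13² = 250 < 256 = 16².

obtuse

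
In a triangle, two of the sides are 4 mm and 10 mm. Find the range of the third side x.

By the triangle inequality, x must be less than 4 + 10 = 14 and greater than |4 − 10| = 6.

6 < x < 14 (mm)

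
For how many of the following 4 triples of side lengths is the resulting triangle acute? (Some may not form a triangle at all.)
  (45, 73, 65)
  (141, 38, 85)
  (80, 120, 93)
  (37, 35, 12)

2

(45,73,65): 45²+65² = 6250 > 5329 = 73² → acute
(141,38,85): 38+85 ≤ 141, not a triangle
(80,120,93): 80²+93² = 15049 > 14400 = 120² → acute
(37,35,12): 12²+35² = 1369 = 37² → right
2 of the 4 are acute.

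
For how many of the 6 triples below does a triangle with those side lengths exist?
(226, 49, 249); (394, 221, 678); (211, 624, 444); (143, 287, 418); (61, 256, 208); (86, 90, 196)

4

(49,226,249): 49+226 > 249 → valid
(221,394,678): 221+394 ≤ 678 → not valid
(211,444,624): 211+444 > 624 → valid
(143,287,418): 143+287 > 418 → valid
(61,208,256): 61+208 > 256 → valid
(86,90,196): 86+90 ≤ 196 → not valid
4 of the 6 triples form a triangle.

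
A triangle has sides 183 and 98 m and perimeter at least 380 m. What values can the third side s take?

99 ≤ s < 281 m

Triangle inequality alone gives 85 < s < 281.
The perimeter condition gives s ≥ 380 − 183 − 98 = 99.
Intersecting the two: 99 ≤ s < 281.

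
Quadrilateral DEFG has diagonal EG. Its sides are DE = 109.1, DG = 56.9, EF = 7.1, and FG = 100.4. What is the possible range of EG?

93.3 < EG < 107.5

From triangle DEG: |109.1 − 56.9| < EG < 109.1 + 56.9, i.e. 52.2 < EG < 166.0.
From triangle FEG: 93.3 < EG < 107.5.
Both must hold, so EG lies in the intersection.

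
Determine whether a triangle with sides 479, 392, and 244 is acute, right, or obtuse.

obtuse

Compare the square of the longest side to the sum of squares of the other two: 244² + 392² = 213200 < 229441 = 479².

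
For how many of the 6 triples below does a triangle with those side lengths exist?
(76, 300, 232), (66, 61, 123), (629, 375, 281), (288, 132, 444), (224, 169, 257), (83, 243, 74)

4

(76,232,300): 76+232 > 300 → valid
(61,66,123): 61+66 > 123 → valid
(281,375,629): 281+375 > 629 → valid
(132,288,444): 132+288 ≤ 444 → not valid
(169,224,257): 169+224 > 257 → valid
(74,83,243): 74+83 ≤ 243 → not valid
4 of the 6 triples form a triangle.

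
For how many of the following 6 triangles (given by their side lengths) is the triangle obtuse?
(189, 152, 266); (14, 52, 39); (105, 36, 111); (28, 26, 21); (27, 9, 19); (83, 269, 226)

(189,152,266): 152²+189² = 58825 < 70756 = 266² → obtuse
(14,52,39): 14²+39² = 1717 < 2704 = 52² → obtuse
(105,36,111): 36²+105² = 12321 = 111² → right
(28,26,21): 21²+26² = 1117 > 784 = 28² → acute
(27,9,19): 9²+19² = 442 < 729 = 27² → obtuse
(83,269,226): 83²+226² = 57965 < 72361 = 269² → obtuse
4 of the 6 are obtuse.

4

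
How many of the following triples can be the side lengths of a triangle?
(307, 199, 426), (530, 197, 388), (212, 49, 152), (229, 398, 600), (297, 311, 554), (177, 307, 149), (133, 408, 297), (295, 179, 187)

7

(199,307,426): 199+307 > 426 → valid
(197,388,530): 197+388 > 530 → valid
(49,152,212): 49+152 ≤ 212 → not valid
(229,398,600): 229+398 > 600 → valid
(297,311,554): 297+311 > 554 → valid
(149,177,307): 149+177 > 307 → valid
(133,297,408): 133+297 > 408 → valid
(179,187,295): 179+187 > 295 → valid
7 of the 8 triples form a triangle.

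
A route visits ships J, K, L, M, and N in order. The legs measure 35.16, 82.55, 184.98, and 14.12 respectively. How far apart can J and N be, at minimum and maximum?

The maximum is all hops collinear in one direction: 35.16 + 82.55 + 184.98 + 14.12 = 316.81.
The longest hop is 184.98; the others sum to 131.83. Folding the others back against it leaves at least 184.98 − 131.83 = 53.15.

53.15 ≤ JN ≤ 316.81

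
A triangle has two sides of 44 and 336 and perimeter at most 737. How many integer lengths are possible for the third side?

65

Triangle inequality: 292 < x < 380. Perimeter ≤ 737 gives x ≤ 737 − 44 − 336 = 357.
So 292 < x ≤ 357; integers 293 through 357: 65 values.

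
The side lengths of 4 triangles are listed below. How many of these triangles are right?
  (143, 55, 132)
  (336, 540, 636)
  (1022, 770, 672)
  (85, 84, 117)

(143,55,132): 55²+132² = 20449 = 143² → right
(336,540,636): 336²+540² = 404496 = 636² → right
(1022,770,672): 672²+770² = 1044484 = 1022² → right
(85,84,117): 84²+85² = 14281 > 13689 = 117² → acute
3 of the 4 are right.

3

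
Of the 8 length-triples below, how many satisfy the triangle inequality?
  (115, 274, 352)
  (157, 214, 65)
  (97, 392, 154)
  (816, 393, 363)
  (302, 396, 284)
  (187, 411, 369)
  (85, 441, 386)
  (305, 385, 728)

5

(115,274,352): 115+274 > 352 → valid
(65,157,214): 65+157 > 214 → valid
(97,154,392): 97+154 ≤ 392 → not valid
(363,393,816): 363+393 ≤ 816 → not valid
(284,302,396): 284+302 > 396 → valid
(187,369,411): 187+369 > 411 → valid
(85,386,441): 85+386 > 441 → valid
(305,385,728): 305+385 ≤ 728 → not valid
5 of the 8 triples form a triangle.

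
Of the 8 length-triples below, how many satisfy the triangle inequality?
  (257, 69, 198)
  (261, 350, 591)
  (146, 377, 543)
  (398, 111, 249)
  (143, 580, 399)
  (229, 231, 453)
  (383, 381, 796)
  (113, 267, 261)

(69,198,257): 69+198 > 257 → valid
(261,350,591): 261+350 > 591 → valid
(146,377,543): 146+377 ≤ 543 → not valid
(111,249,398): 111+249 ≤ 398 → not valid
(143,399,580): 143+399 ≤ 580 → not valid
(229,231,453): 229+231 > 453 → valid
(381,383,796): 381+383 ≤ 796 → not valid
(113,261,267): 113+261 > 267 → valid
4 of the 8 triples form a triangle.

4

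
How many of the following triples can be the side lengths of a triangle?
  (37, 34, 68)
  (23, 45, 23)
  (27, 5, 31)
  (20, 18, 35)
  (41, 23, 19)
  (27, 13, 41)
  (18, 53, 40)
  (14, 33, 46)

7

(34,37,68): 34+37 > 68 → valid
(23,23,45): 23+23 > 45 → valid
(5,27,31): 5+27 > 31 → valid
(18,20,35): 18+20 > 35 → valid
(19,23,41): 19+23 > 41 → valid
(13,27,41): 13+27 ≤ 41 → not valid
(18,40,53): 18+40 > 53 → valid
(14,33,46): 14+33 > 46 → valid
7 of the 8 triples form a triangle.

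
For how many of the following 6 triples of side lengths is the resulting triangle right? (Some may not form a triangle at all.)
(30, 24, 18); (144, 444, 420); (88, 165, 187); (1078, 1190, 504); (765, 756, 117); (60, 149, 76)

5

(30,24,18): 18²+24² = 900 = 30² → right
(144,444,420): 144²+420² = 197136 = 444² → right
(88,165,187): 88²+165² = 34969 = 187² → right
(1078,1190,504): 504²+1078² = 1416100 = 1190² → right
(765,756,117): 117²+756² = 585225 = 765² → right
(60,149,76): 60+76 ≤ 149, not a triangle
5 of the 6 are right.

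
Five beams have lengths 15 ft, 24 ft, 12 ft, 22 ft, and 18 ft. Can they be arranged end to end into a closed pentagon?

Yes

A pentagon exists iff every side is shorter than the sum of the others — equivalently, the longest side is less than the sum of the rest.
Longest side 24 < 67 (sum of the remaining 4), so yes.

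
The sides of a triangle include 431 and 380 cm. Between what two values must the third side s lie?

By the triangle inequality, s must be less than 431 + 380 = 811 and greater than |431 − 380| = 51.

51 < s < 811 (cm)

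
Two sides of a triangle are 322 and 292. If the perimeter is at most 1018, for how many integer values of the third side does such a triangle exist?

374

Triangle inequality: 30 < x < 614. Perimeter ≤ 1018 gives x ≤ 1018 − 322 − 292 = 404.
So 30 < x ≤ 404; integers 31 through 404: 374 values.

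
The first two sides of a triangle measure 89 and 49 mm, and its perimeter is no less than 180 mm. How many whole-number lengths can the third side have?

Triangle inequality: 40 < x < 138. Perimeter ≥ 180 gives x ≥ 180 − 89 − 49 = 42.
So 42 ≤ x < 138; integers 42 through 137: 96 values.

96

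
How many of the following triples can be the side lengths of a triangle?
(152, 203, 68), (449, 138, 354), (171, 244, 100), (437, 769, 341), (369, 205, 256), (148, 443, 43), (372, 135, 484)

6

(68,152,203): 68+152 > 203 → valid
(138,354,449): 138+354 > 449 → valid
(100,171,244): 100+171 > 244 → valid
(341,437,769): 341+437 > 769 → valid
(205,256,369): 205+256 > 369 → valid
(43,148,443): 43+148 ≤ 443 → not valid
(135,372,484): 135+372 > 484 → valid
6 of the 7 triples form a triangle.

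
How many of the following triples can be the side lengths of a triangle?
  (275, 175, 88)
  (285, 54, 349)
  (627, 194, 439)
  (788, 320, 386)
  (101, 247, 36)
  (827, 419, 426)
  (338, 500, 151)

(88,175,275): 88+175 ≤ 275 → not valid
(54,285,349): 54+285 ≤ 349 → not valid
(194,439,627): 194+439 > 627 → valid
(320,386,788): 320+386 ≤ 788 → not valid
(36,101,247): 36+101 ≤ 247 → not valid
(419,426,827): 419+426 > 827 → valid
(151,338,500): 151+338 ≤ 500 → not valid
2 of the 7 triples form a triangle.

2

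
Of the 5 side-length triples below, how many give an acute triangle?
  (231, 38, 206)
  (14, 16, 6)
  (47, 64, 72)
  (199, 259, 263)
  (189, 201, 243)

3

(231,38,206): 38²+206² = 43880 < 53361 = 231² → obtuse
(14,16,6): 6²+14² = 232 < 256 = 16² → obtuse
(47,64,72): 47²+64² = 6305 > 5184 = 72² → acute
(199,259,263): 199²+259² = 106682 > 69169 = 263² → acute
(189,201,243): 189²+201² = 76122 > 59049 = 243² → acute
3 of the 5 are acute.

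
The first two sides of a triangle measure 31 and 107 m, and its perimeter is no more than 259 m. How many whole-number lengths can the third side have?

45

Triangle inequality: 76 < x < 138. Perimeter ≤ 259 gives x ≤ 259 − 31 − 107 = 121.
So 76 < x ≤ 121; integers 77 through 121: 45 values.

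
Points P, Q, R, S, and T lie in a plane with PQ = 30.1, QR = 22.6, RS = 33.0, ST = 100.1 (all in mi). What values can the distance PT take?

14.4 ≤ PT ≤ 185.8 mi

The maximum is all hops collinear in one direction: 30.1 + 22.6 + 33.0 + 100.1 = 185.8.
The longest hop is 100.1; the others sum to 85.7. Folding the others back against it leaves at least 100.1 − 85.7 = 14.4.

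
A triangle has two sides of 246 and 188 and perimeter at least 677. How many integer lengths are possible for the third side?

191

Triangle inequality: 58 < x < 434. Perimeter ≥ 677 gives x ≥ 677 − 246 − 188 = 243.
So 243 ≤ x < 434; integers 243 through 433: 191 values.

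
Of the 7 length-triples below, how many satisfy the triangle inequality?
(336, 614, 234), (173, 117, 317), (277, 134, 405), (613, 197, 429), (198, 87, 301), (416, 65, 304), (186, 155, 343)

(234,336,614): 234+336 ≤ 614 → not valid
(117,173,317): 117+173 ≤ 317 → not valid
(134,277,405): 134+277 > 405 → valid
(197,429,613): 197+429 > 613 → valid
(87,198,301): 87+198 ≤ 301 → not valid
(65,304,416): 65+304 ≤ 416 → not valid
(155,186,343): 155+186 ≤ 343 → not valid
2 of the 7 triples form a triangle.

2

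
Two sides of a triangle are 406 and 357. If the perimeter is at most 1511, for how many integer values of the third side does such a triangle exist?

699

Triangle inequality: 49 < x < 763. Perimeter ≤ 1511 gives x ≤ 1511 − 406 − 357 = 748.
So 49 < x ≤ 748; integers 50 through 748: 699 values.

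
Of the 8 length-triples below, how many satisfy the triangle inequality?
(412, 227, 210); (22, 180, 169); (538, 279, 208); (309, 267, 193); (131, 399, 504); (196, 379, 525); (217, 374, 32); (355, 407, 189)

6

(210,227,412): 210+227 > 412 → valid
(22,169,180): 22+169 > 180 → valid
(208,279,538): 208+279 ≤ 538 → not valid
(193,267,309): 193+267 > 309 → valid
(131,399,504): 131+399 > 504 → valid
(196,379,525): 196+379 > 525 → valid
(32,217,374): 32+217 ≤ 374 → not valid
(189,355,407): 189+355 > 407 → valid
6 of the 8 triples form a triangle.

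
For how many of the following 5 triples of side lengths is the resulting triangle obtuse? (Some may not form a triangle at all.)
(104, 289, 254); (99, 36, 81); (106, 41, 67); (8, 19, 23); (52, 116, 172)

4

(104,289,254): 104²+254² = 75332 < 83521 = 289² → obtuse
(99,36,81): 36²+81² = 7857 < 9801 = 99² → obtuse
(106,41,67): 41²+67² = 6170 < 11236 = 106² → obtuse
(8,19,23): 8²+19² = 425 < 529 = 23² → obtuse
(52,116,172): 52+116 ≤ 172, not a triangle
4 of the 5 are obtuse.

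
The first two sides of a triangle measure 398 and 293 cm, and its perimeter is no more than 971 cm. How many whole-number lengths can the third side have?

Triangle inequality: 105 < x < 691. Perimeter ≤ 971 gives x ≤ 971 − 398 − 293 = 280.
So 105 < x ≤ 280; integers 106 through 280: 175 values.

175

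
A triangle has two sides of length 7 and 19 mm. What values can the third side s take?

12 < s < 26 (mm)

By the triangle inequality, s must be less than 7 + 19 = 26 and greater than |7 − 19| = 12.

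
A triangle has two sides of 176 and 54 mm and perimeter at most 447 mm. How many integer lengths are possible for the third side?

95

Triangle inequality: 122 < x < 230. Perimeter ≤ 447 gives x ≤ 447 − 176 − 54 = 217.
So 122 < x ≤ 217; integers 123 through 217: 95 values.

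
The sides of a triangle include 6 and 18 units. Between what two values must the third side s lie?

12 < s < 24 (units)

By the triangle inequality, s must be less than 6 + 18 = 24 and greater than |6 − 18| = 12.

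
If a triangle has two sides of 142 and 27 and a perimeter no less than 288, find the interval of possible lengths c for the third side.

119 ≤ c < 169

Triangle inequality alone gives 115 < c < 169.
The perimeter condition gives c ≥ 288 − 142 − 27 = 119.
Intersecting the two: 119 ≤ c < 169.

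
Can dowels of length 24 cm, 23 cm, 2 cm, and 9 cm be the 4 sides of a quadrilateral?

Yes

A quadrilateral exists iff every side is shorter than the sum of the others — equivalently, the longest side is less than the sum of the rest.
Longest side 24 < 34 (sum of the remaining 3), so yes.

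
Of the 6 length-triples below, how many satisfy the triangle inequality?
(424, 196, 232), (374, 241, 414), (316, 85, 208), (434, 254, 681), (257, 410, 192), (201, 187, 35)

5

(196,232,424): 196+232 > 424 → valid
(241,374,414): 241+374 > 414 → valid
(85,208,316): 85+208 ≤ 316 → not valid
(254,434,681): 254+434 > 681 → valid
(192,257,410): 192+257 > 410 → valid
(35,187,201): 35+187 > 201 → valid
5 of the 6 triples form a triangle.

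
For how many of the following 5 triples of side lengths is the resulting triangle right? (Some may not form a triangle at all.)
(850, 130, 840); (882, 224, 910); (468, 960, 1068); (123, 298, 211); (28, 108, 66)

(850,130,840): 130²+840² = 722500 = 850² → right
(882,224,910): 224²+882² = 828100 = 910² → right
(468,960,1068): 468²+960² = 1140624 = 1068² → right
(123,298,211): 123²+211² = 59650 < 88804 = 298² → obtuse
(28,108,66): 28+66 ≤ 108, not a triangle
3 of the 5 are right.

3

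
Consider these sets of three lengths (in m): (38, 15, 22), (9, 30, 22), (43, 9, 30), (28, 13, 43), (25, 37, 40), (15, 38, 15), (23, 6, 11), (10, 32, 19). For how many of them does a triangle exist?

2

(15,22,38): 15+22 ≤ 38 → not valid
(9,22,30): 9+22 > 30 → valid
(9,30,43): 9+30 ≤ 43 → not valid
(13,28,43): 13+28 ≤ 43 → not valid
(25,37,40): 25+37 > 40 → valid
(15,15,38): 15+15 ≤ 38 → not valid
(6,11,23): 6+11 ≤ 23 → not valid
(10,19,32): 10+19 ≤ 32 → not valid
2 of the 8 triples form a triangle.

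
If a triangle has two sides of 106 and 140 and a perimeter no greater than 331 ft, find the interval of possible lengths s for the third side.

Triangle inequality alone gives 34 < s < 246.
The perimeter condition gives s ≤ 331 − 106 − 140 = 85.
Intersecting the two: 34 < s ≤ 85.

34 < s ≤ 85 ft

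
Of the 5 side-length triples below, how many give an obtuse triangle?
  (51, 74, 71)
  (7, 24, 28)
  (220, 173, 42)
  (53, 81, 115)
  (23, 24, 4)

(51,74,71): 51²+71² = 7642 > 5476 = 74² → acute
(7,24,28): 7²+24² = 625 < 784 = 28² → obtuse
(220,173,42): 42+173 ≤ 220, not a triangle
(53,81,115): 53²+81² = 9370 < 13225 = 115² → obtuse
(23,24,4): 4²+23² = 545 < 576 = 24² → obtuse
3 of the 5 are obtuse.

3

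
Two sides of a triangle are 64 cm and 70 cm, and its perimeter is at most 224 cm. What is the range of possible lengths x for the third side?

Triangle inequality alone gives 6 < x < 134.
The perimeter condition gives x ≤ 224 − 64 − 70 = 90.
Intersecting the two: 6 < x ≤ 90.

6 < x ≤ 90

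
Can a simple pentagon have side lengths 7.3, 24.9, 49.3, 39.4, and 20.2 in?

Yes

A pentagon exists iff every side is shorter than the sum of the others — equivalently, the longest side is less than the sum of the rest.
Longest side 49.3 < 91.8 (sum of the remaining 4), so yes.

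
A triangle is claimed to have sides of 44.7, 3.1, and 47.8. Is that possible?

The two shorter sides sum to 47.8, exactly equal to the longest side 47.8.
That gives only a degenerate (flat) triangle — the inequality must be strict.

No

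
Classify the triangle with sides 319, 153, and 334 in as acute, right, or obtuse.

Compare the square of the longest side to the sum of squares of the other two: 153² + 319² = 125170 > 111556 = 334².

acute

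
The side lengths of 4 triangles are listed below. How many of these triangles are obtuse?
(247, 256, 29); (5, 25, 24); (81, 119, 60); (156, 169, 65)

3

(247,256,29): 29²+247² = 61850 < 65536 = 256² → obtuse
(5,25,24): 5²+24² = 601 < 625 = 25² → obtuse
(81,119,60): 60²+81² = 10161 < 14161 = 119² → obtuse
(156,169,65): 65²+156² = 28561 = 169² → right
3 of the 4 are obtuse.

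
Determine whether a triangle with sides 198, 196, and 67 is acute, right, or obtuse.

acute

Compare the square of the longest side to the sum of squares of the other two: 67² + 196² = 42905 > 39204 = 198².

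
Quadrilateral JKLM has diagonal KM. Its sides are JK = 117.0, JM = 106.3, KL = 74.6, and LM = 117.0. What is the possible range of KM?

From triangle JKM: |117.0 − 106.3| < KM < 117.0 + 106.3, i.e. 10.7 < KM < 223.3.
From triangle LKM: 42.4 < KM < 191.6.
Both must hold, so KM lies in the intersection.

42.4 < KM < 191.6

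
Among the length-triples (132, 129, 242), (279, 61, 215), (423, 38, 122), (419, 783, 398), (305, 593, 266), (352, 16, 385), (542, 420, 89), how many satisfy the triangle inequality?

(129,132,242): 129+132 > 242 → valid
(61,215,279): 61+215 ≤ 279 → not valid
(38,122,423): 38+122 ≤ 423 → not valid
(398,419,783): 398+419 > 783 → valid
(266,305,593): 266+305 ≤ 593 → not valid
(16,352,385): 16+352 ≤ 385 → not valid
(89,420,542): 89+420 ≤ 542 → not valid
2 of the 7 triples form a triangle.

2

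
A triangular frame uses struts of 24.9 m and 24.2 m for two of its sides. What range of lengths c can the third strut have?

0.7 < c < 49.1

By the triangle inequality, c must be less than 24.9 + 24.2 = 49.1 and greater than |24.9 − 24.2| = 0.7.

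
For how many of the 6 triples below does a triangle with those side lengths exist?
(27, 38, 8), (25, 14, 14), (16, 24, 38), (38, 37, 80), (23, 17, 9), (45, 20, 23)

3

(8,27,38): 8+27 ≤ 38 → not valid
(14,14,25): 14+14 > 25 → valid
(16,24,38): 16+24 > 38 → valid
(37,38,80): 37+38 ≤ 80 → not valid
(9,17,23): 9+17 > 23 → valid
(20,23,45): 20+23 ≤ 45 → not valid
3 of the 6 triples form a triangle.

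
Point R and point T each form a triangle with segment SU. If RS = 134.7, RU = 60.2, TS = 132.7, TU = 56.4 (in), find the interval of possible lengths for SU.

From triangle RSU: |134.7 − 60.2| < SU < 134.7 + 60.2, i.e. 74.5 < SU < 194.9.
From triangle TSU: 76.3 < SU < 189.1.
Both must hold, so SU lies in the intersection.

76.3 < SU < 189.1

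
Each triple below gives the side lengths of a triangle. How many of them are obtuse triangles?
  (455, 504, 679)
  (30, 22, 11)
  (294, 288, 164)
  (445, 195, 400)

(455,504,679): 455²+504² = 461041 = 679² → right
(30,22,11): 11²+22² = 605 < 900 = 30² → obtuse
(294,288,164): 164²+288² = 109840 > 86436 = 294² → acute
(445,195,400): 195²+400² = 198025 = 445² → right
1 of the 4 is obtuse.

1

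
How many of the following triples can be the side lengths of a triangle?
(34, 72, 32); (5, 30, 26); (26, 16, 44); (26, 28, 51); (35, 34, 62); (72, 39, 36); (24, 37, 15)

5

(32,34,72): 32+34 ≤ 72 → not valid
(5,26,30): 5+26 > 30 → valid
(16,26,44): 16+26 ≤ 44 → not valid
(26,28,51): 26+28 > 51 → valid
(34,35,62): 34+35 > 62 → valid
(36,39,72): 36+39 > 72 → valid
(15,24,37): 15+24 > 37 → valid
5 of the 7 triples form a triangle.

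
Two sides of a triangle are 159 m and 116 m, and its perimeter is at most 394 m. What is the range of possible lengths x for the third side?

43 < x ≤ 119 m

Triangle inequality alone gives 43 < x < 275.
The perimeter condition gives x ≤ 394 − 159 − 116 = 119.
Intersecting the two: 43 < x ≤ 119.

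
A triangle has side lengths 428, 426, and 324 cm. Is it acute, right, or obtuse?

acute

Compare the square of the longest side to the sum of squares of the other two: 324² + 426² = 286452 > 183184 = 428².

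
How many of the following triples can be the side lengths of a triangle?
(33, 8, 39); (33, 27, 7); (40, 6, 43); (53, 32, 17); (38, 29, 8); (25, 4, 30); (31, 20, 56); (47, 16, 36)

4

(8,33,39): 8+33 > 39 → valid
(7,27,33): 7+27 > 33 → valid
(6,40,43): 6+40 > 43 → valid
(17,32,53): 17+32 ≤ 53 → not valid
(8,29,38): 8+29 ≤ 38 → not valid
(4,25,30): 4+25 ≤ 30 → not valid
(20,31,56): 20+31 ≤ 56 → not valid
(16,36,47): 16+36 > 47 → valid
4 of the 8 triples form a triangle.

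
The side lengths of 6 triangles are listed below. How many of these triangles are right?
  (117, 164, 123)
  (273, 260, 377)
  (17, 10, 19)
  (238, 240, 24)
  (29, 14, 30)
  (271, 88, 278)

1

(117,164,123): 117²+123² = 28818 > 26896 = 164² → acute
(273,260,377): 260²+273² = 142129 = 377² → right
(17,10,19): 10²+17² = 389 > 361 = 19² → acute
(238,240,24): 24²+238² = 57220 < 57600 = 240² → obtuse
(29,14,30): 14²+29² = 1037 > 900 = 30² → acute
(271,88,278): 88²+271² = 81185 > 77284 = 278² → acute
1 of the 6 is right.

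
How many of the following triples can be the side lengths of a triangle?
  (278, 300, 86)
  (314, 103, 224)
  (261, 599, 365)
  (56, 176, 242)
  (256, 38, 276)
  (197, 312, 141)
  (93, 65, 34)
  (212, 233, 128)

7

(86,278,300): 86+278 > 300 → valid
(103,224,314): 103+224 > 314 → valid
(261,365,599): 261+365 > 599 → valid
(56,176,242): 56+176 ≤ 242 → not valid
(38,256,276): 38+256 > 276 → valid
(141,197,312): 141+197 > 312 → valid
(34,65,93): 34+65 > 93 → valid
(128,212,233): 128+212 > 233 → valid
7 of the 8 triples form a triangle.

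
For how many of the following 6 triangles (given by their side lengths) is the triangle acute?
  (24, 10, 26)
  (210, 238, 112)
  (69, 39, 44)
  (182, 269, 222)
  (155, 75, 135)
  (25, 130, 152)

1

(24,10,26): 10²+24² = 676 = 26² → right
(210,238,112): 112²+210² = 56644 = 238² → right
(69,39,44): 39²+44² = 3457 < 4761 = 69² → obtuse
(182,269,222): 182²+222² = 82408 > 72361 = 269² → acute
(155,75,135): 75²+135² = 23850 < 24025 = 155² → obtuse
(25,130,152): 25²+130² = 17525 < 23104 = 152² → obtuse
1 of the 6 is acute.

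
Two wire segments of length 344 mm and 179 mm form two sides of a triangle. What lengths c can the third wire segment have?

By the triangle inequality, c must be less than 344 + 179 = 523 and greater than |344 − 179| = 165.

165 < c < 523 (mm)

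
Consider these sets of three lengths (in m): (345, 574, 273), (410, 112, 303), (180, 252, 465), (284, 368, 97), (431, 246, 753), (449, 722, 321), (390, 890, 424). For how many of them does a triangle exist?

4

(273,345,574): 273+345 > 574 → valid
(112,303,410): 112+303 > 410 → valid
(180,252,465): 180+252 ≤ 465 → not valid
(97,284,368): 97+284 > 368 → valid
(246,431,753): 246+431 ≤ 753 → not valid
(321,449,722): 321+449 > 722 → valid
(390,424,890): 390+424 ≤ 890 → not valid
4 of the 7 triples form a triangle.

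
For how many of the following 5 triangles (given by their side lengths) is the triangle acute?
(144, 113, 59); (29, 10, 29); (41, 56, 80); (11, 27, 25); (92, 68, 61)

2

(144,113,59): 59²+113² = 16250 < 20736 = 144² → obtuse
(29,10,29): 10²+29² = 941 > 841 = 29² → acute
(41,56,80): 41²+56² = 4817 < 6400 = 80² → obtuse
(11,27,25): 11²+25² = 746 > 729 = 27² → acute
(92,68,61): 61²+68² = 8345 < 8464 = 92² → obtuse
2 of the 5 are acute.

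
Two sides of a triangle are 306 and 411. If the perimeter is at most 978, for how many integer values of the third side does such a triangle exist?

Triangle inequality: 105 < x < 717. Perimeter ≤ 978 gives x ≤ 978 − 306 − 411 = 261.
So 105 < x ≤ 261; integers 106 through 261: 156 values.

156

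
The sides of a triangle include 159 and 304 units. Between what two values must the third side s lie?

By the triangle inequality, s must be less than 159 + 304 = 463 and greater than |159 − 304| = 145.

145 < s < 463 (units)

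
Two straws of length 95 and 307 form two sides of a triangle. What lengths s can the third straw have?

By the triangle inequality, s must be less than 95 + 307 = 402 and greater than |95 − 307| = 212.

212 < s < 402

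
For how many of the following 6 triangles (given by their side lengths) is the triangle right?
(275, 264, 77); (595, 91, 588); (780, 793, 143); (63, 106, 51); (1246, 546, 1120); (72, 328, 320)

5

(275,264,77): 77²+264² = 75625 = 275² → right
(595,91,588): 91²+588² = 354025 = 595² → right
(780,793,143): 143²+780² = 628849 = 793² → right
(63,106,51): 51²+63² = 6570 < 11236 = 106² → obtuse
(1246,546,1120): 546²+1120² = 1552516 = 1246² → right
(72,328,320): 72²+320² = 107584 = 328² → right
5 of the 6 are right.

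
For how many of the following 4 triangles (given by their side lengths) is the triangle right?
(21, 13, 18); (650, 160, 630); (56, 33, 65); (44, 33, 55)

3

(21,13,18): 13²+18² = 493 > 441 = 21² → acute
(650,160,630): 160²+630² = 422500 = 650² → right
(56,33,65): 33²+56² = 4225 = 65² → right
(44,33,55): 33²+44² = 3025 = 55² → right
3 of the 4 are right.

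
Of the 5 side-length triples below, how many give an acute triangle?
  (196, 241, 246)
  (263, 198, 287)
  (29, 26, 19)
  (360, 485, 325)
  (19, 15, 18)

4

(196,241,246): 196²+241² = 96497 > 60516 = 246² → acute
(263,198,287): 198²+263² = 108373 > 82369 = 287² → acute
(29,26,19): 19²+26² = 1037 > 841 = 29² → acute
(360,485,325): 325²+360² = 235225 = 485² → right
(19,15,18): 15²+18² = 549 > 361 = 19² → acute
4 of the 5 are acute.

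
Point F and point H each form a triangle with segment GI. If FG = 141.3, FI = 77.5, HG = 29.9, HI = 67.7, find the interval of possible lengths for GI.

From triangle FGI: |141.3 − 77.5| < GI < 141.3 + 77.5, i.e. 63.8 < GI < 218.8.
From triangle HGI: 37.8 < GI < 97.6.
Both must hold, so GI lies in the intersection.

63.8 < GI < 97.6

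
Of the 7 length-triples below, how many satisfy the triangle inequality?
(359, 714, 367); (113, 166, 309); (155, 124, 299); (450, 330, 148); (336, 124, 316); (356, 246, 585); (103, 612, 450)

(359,367,714): 359+367 > 714 → valid
(113,166,309): 113+166 ≤ 309 → not valid
(124,155,299): 124+155 ≤ 299 → not valid
(148,330,450): 148+330 > 450 → valid
(124,316,336): 124+316 > 336 → valid
(246,356,585): 246+356 > 585 → valid
(103,450,612): 103+450 ≤ 612 → not valid
4 of the 7 triples form a triangle.

4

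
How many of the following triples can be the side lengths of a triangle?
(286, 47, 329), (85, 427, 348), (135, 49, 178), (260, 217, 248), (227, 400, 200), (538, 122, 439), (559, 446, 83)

(47,286,329): 47+286 > 329 → valid
(85,348,427): 85+348 > 427 → valid
(49,135,178): 49+135 > 178 → valid
(217,248,260): 217+248 > 260 → valid
(200,227,400): 200+227 > 400 → valid
(122,439,538): 122+439 > 538 → valid
(83,446,559): 83+446 ≤ 559 → not valid
6 of the 7 triples form a triangle.

6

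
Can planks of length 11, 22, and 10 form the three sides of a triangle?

The longest side is 22, but the other two sum to only 21.
21 < 22, so the triangle inequality fails.

No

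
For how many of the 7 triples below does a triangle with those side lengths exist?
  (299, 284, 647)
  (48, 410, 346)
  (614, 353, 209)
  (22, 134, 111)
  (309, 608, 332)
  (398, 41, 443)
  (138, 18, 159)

1

(284,299,647): 284+299 ≤ 647 → not valid
(48,346,410): 48+346 ≤ 410 → not valid
(209,353,614): 209+353 ≤ 614 → not valid
(22,111,134): 22+111 ≤ 134 → not valid
(309,332,608): 309+332 > 608 → valid
(41,398,443): 41+398 ≤ 443 → not valid
(18,138,159): 18+138 ≤ 159 → not valid
1 of the 7 triples forms a triangle.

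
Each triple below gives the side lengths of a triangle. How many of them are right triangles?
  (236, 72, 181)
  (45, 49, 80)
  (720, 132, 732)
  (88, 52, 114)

1

(236,72,181): 72²+181² = 37945 < 55696 = 236² → obtuse
(45,49,80): 45²+49² = 4426 < 6400 = 80² → obtuse
(720,132,732): 132²+720² = 535824 = 732² → right
(88,52,114): 52²+88² = 10448 < 12996 = 114² → obtuse
1 of the 4 is right.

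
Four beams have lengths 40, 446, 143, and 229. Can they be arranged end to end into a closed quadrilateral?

For a quadrilateral, each side must be shorter than the sum of the others.
Here the longest side is 446, but the remaining 3 sides sum to only 412.

No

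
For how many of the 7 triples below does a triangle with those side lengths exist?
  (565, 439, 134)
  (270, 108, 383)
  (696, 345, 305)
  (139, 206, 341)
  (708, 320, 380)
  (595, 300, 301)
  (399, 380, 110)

(134,439,565): 134+439 > 565 → valid
(108,270,383): 108+270 ≤ 383 → not valid
(305,345,696): 305+345 ≤ 696 → not valid
(139,206,341): 139+206 > 341 → valid
(320,380,708): 320+380 ≤ 708 → not valid
(300,301,595): 300+301 > 595 → valid
(110,380,399): 110+380 > 399 → valid
4 of the 7 triples form a triangle.

4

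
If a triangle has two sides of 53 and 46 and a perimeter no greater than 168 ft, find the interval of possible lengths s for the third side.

Triangle inequality alone gives 7 < s < 99.
The perimeter condition gives s ≤ 168 − 53 − 46 = 69.
Intersecting the two: 7 < s ≤ 69.

7 < s ≤ 69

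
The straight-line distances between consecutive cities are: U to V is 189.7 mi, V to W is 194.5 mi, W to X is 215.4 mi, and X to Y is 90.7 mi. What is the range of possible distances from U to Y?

0 ≤ UY ≤ 690.3 mi

The maximum is all hops collinear in one direction: 189.7 + 194.5 + 215.4 + 90.7 = 690.3.
The longest hop is 215.4; the others sum to 474.9. Since 215.4 ≤ 474.9, the path can fold back on itself completely, so the minimum distance is 0.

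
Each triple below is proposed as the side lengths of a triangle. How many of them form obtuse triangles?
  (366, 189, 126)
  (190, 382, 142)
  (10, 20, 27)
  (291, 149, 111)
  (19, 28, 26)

(366,189,126): 126+189 ≤ 366, not a triangle
(190,382,142): 142+190 ≤ 382, not a triangle
(10,20,27): 10²+20² = 500 < 729 = 27² → obtuse
(291,149,111): 111+149 ≤ 291, not a triangle
(19,28,26): 19²+26² = 1037 > 784 = 28² → acute
1 of the 5 is obtuse.

1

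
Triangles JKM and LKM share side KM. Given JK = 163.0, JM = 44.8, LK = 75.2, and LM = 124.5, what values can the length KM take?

From triangle JKM: |163.0 − 44.8| < KM < 163.0 + 44.8, i.e. 118.2 < KM < 207.8.
From triangle LKM: 49.3 < KM < 199.7.
Both must hold, so KM lies in the intersection.

118.2 < KM < 199.7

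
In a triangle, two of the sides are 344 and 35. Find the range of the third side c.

By the triangle inequality, c must be less than 344 + 35 = 379 and greater than |344 − 35| = 309.

309 < c < 379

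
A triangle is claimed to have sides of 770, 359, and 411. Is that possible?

No

The two shorter sides sum to 770, exactly equal to the longest side 770.
That gives only a degenerate (flat) triangle — the inequality must be strict.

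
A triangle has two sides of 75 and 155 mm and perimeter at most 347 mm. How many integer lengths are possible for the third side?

37

Triangle inequality: 80 < x < 230. Perimeter ≤ 347 gives x ≤ 347 − 75 − 155 = 117.
So 80 < x ≤ 117; integers 81 through 117: 37 values.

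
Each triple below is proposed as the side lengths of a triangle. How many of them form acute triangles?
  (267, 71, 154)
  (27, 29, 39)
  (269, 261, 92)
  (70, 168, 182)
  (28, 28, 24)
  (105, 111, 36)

3

(267,71,154): 71+154 ≤ 267, not a triangle
(27,29,39): 27²+29² = 1570 > 1521 = 39² → acute
(269,261,92): 92²+261² = 76585 > 72361 = 269² → acute
(70,168,182): 70²+168² = 33124 = 182² → right
(28,28,24): 24²+28² = 1360 > 784 = 28² → acute
(105,111,36): 36²+105² = 12321 = 111² → right
3 of the 6 are acute.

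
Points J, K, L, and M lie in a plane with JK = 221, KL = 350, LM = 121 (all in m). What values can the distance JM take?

8 ≤ JM ≤ 692 m

The maximum is all hops collinear in one direction: 221 + 350 + 121 = 692.
The longest hop is 350; the others sum to 342. Folding the others back against it leaves at least 350 − 342 = 8.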